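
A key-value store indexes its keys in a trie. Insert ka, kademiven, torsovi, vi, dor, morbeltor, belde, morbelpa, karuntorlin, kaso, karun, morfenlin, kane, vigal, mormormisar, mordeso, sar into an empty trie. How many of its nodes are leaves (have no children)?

14

A leaf is a node with no children — equivalently, the end of a word that is not a proper prefix of any other stored word.
Those words: "belde", "dor", "kademiven", "kane", "karuntorlin", "kaso", "morbelpa", "morbeltor", "mordeso", "morfenlin", "mormormisar", "sar", "torsovi", "vigal"
Leaf count: 14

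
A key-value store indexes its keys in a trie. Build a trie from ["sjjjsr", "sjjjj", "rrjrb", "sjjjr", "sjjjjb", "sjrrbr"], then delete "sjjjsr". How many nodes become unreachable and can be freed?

A node on "sjjjsr"'s path can go only if nothing else ends at it or branches off below it.
The suffix "sr" (2 nodes) is used only by "sjjjsr"; the node for "sjjj" still has the child "j", so pruning stops there.
Nodes removed: 2

2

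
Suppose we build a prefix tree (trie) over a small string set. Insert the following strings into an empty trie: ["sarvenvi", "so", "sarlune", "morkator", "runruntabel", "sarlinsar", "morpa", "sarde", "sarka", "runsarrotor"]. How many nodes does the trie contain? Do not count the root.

51

Count nodes per top-level branch (shared prefixes stored once):
  'm'-branch (morkator, morpa): 10 nodes
  'r'-branch (runruntabel, runsarrotor): 19 nodes
  's'-branch (sarde, sarka, sarlinsar, sarlune, sarvenvi, so): 22 nodes
Sum: 51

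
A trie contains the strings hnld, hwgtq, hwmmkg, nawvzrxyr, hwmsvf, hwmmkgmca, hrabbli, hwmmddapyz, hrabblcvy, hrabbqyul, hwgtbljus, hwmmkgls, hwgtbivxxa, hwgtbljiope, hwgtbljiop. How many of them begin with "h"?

Walk to "h"; the words in its subtree are exactly those with that prefix.
Words under "h": hnld, hrabblcvy, hrabbli, hrabbqyul, hwgtbivxxa, hwgtbljiop, hwgtbljiope, hwgtbljus, hwgtq, hwmmddapyz, hwmmkg, hwmmkgls, hwmmkgmca, hwmsvf
Count: 14

14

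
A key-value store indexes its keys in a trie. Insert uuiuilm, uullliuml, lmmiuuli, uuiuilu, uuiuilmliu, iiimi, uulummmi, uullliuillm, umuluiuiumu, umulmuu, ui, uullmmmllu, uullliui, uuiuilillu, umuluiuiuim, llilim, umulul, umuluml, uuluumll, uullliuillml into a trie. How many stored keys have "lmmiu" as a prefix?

1

Filter for entries beginning with "lmmiu":
Words under "lmmiu": lmmiuuli
Count: 1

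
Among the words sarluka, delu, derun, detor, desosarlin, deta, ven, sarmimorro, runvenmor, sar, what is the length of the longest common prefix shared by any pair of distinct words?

Equivalently: take the maximum, over all pairs, of their longest common prefix length.
e.g. "deta" and "detor" share the prefix "det" of length 3; no pair shares a longer one.
Longest shared-prefix length: 3

3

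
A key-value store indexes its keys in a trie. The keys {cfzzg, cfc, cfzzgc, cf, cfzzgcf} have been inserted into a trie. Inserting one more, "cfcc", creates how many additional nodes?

1

Walking "cfcc" from the root, the first 3 characters ("cfc") follow existing edges; "c" is the first miss.
New nodes needed: |"cfcc"| − 3 = 4 − 3 = 1.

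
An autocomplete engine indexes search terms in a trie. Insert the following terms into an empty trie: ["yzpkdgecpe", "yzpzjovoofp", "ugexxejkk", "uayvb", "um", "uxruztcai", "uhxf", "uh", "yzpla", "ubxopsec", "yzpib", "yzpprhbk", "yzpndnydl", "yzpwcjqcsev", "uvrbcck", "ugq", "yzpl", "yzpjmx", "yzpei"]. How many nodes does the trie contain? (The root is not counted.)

85

For each word, the new-node count is its length minus the longest prefix already in the trie:
  "yzpkdgecpe" → 10 new (y, z, p, k, d, g, e, c, p, e)
  "yzpzjovoofp" → prefix "yzp" already present; 8 new (z, j, o, v, o, o, f, p)
  "ugexxejkk" → 9 new (u, g, e, x, x, e, j, k, k)
  "uayvb" → prefix "u" already present; 4 new (a, y, v, b)
  "um" → prefix "u" already present; 1 new (m)
  "uxruztcai" → prefix "u" already present; 8 new (x, r, u, z, t, c, a, i)
  "uhxf" → prefix "u" already present; 3 new (h, x, f)
  "uh" → prefix "uh" already present; 0 new (none)
  "yzpla" → prefix "yzp" already present; 2 new (l, a)
  "ubxopsec" → prefix "u" already present; 7 new (b, x, o, p, s, e, c)
  "yzpib" → prefix "yzp" already present; 2 new (i, b)
  "yzpprhbk" → prefix "yzp" already present; 5 new (p, r, h, b, k)
  "yzpndnydl" → prefix "yzp" already present; 6 new (n, d, n, y, d, l)
  "yzpwcjqcsev" → prefix "yzp" already present; 8 new (w, c, j, q, c, s, e, v)
  "uvrbcck" → prefix "u" already present; 6 new (v, r, b, c, c, k)
  "ugq" → prefix "ug" already present; 1 new (q)
  "yzpl" → prefix "yzpl" already present; 0 new (none)
  "yzpjmx" → prefix "yzp" already present; 3 new (j, m, x)
  "yzpei" → prefix "yzp" already present; 2 new (e, i)
Total nodes = 10 + 8 + 9 + 4 + 1 + 8 + 3 + 0 + 2 + 7 + 2 + 5 + 6 + 8 + 6 + 1 + 0 + 3 + 2 = 85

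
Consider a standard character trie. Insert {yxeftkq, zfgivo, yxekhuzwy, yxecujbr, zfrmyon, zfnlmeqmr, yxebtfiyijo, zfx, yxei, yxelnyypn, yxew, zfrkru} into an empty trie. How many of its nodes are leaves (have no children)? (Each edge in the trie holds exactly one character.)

12

A leaf is a node with no children — equivalently, the end of a word that is not a proper prefix of any other stored word.
Those words: "yxebtfiyijo", "yxecujbr", "yxeftkq", "yxei", "yxekhuzwy", "yxelnyypn", "yxew", "zfgivo", "zfnlmeqmr", "zfrkru", "zfrmyon", "zfx"
Leaf count: 12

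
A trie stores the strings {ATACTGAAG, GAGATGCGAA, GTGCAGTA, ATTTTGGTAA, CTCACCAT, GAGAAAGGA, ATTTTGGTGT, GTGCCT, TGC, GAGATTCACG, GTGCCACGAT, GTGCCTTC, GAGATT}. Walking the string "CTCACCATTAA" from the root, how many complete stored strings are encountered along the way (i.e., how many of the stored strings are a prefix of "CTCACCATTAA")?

1

Walk "CTCACCATTAA" from the root; an end-of-word marker is hit whenever a stored word is a prefix of "CTCACCATTAA".
Prefixes of the query that are stored words: "CTCACCAT"
Count: 1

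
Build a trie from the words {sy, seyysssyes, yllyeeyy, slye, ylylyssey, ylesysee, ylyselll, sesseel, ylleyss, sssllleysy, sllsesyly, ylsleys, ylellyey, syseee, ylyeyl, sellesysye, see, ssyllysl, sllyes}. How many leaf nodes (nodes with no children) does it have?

Leaves are exactly the stored words that no other stored word extends.
Those words: "see", "sellesysye", "sesseel", "seyysssyes", "sllsesyly", "sllyes", "slye", "sssllleysy", "ssyllysl", "syseee", "ylellyey", "ylesysee", "ylleyss", "yllyeeyy", "ylsleys", "ylyeyl", "ylylyssey", "ylyselll"
Leaf count: 18

18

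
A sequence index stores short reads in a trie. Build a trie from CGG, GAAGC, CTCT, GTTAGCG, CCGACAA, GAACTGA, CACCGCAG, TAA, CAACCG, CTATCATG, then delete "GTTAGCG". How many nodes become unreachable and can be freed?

Walk "GTTAGCG" from the leaf back toward the root, removing each node that no remaining word uses.
The suffix "TTAGCG" (6 nodes) is used only by "GTTAGCG"; the node for "G" still has the child "A", so pruning stops there.
Nodes removed: 6

6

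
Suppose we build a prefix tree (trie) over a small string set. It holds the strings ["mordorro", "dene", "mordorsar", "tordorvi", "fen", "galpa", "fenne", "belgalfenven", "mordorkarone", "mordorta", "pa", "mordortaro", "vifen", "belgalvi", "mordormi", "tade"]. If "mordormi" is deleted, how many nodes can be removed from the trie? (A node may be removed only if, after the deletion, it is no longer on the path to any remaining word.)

After clearing the end-marker at "mordormi", prune upward until reaching a node still needed by another word.
The suffix "mi" (2 nodes) is used only by "mordormi"; the node for "mordor" still has the child "r", so pruning stops there.
Nodes removed: 2

2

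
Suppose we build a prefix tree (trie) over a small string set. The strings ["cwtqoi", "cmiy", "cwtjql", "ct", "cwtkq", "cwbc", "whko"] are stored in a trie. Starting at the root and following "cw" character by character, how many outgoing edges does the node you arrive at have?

2

Follow the path "cw" to its node, then look at its outgoing edges.
Distinct next characters after "cw": b, t.
That node has 2 child edges.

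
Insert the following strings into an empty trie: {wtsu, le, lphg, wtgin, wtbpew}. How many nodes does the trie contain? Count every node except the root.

16

Trace insertions, counting only characters that open a new branch:
  "wtsu" → 4 new (w, t, s, u)
  "le" → 2 new (l, e)
  "lphg" → prefix "l" already present; 3 new (p, h, g)
  "wtgin" → prefix "wt" already present; 3 new (g, i, n)
  "wtbpew" → prefix "wt" already present; 4 new (b, p, e, w)
Total nodes = 4 + 2 + 3 + 3 + 4 = 16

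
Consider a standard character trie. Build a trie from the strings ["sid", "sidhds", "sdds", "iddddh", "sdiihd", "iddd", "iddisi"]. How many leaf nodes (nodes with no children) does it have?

5

Leaves are exactly the stored words that no other stored word extends.
Those words: "iddddh", "iddisi", "sdds", "sdiihd", "sidhds"
Leaf count: 5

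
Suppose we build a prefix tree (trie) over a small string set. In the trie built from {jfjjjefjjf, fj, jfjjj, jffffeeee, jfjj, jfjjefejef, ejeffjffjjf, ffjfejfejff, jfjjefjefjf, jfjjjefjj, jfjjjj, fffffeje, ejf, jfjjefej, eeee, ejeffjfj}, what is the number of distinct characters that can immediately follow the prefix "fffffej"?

1

Walk "fffffej" from the root, arriving at one node.
Characters that immediately follow "fffffej" among the stored strings: {e}.
That node has 1 child edge.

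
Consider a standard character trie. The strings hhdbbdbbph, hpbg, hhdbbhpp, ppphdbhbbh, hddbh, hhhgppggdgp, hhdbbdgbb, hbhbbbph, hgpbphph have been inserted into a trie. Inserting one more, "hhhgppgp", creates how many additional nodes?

1

"hhhgppg" is already a path in the trie; the remaining "p" must be added.
So 8 − 7 = 1 new nodes.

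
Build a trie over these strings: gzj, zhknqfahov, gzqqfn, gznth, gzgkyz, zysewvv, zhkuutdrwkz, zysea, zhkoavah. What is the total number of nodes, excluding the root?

44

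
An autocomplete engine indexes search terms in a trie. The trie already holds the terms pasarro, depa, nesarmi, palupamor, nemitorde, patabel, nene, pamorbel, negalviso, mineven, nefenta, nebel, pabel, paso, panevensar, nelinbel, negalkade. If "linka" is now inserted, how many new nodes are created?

5

Nothing in the trie begins with "l"; the whole of "linka" is new.
5 − 0 = 5 new nodes.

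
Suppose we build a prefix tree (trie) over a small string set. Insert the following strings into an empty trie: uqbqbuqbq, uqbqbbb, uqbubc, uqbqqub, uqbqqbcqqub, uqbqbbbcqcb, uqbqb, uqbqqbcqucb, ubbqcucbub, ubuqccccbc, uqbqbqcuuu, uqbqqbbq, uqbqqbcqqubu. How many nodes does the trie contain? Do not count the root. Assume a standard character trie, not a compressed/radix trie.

55

For each word, the new-node count is its length minus the longest prefix already in the trie:
  "uqbqbuqbq" → 9 new (u, q, b, q, b, u, q, b, q)
  "uqbqbbb" → prefix "uqbqb" already present; 2 new (b, b)
  "uqbubc" → prefix "uqb" already present; 3 new (u, b, c)
  "uqbqqub" → prefix "uqbq" already present; 3 new (q, u, b)
  "uqbqqbcqqub" → prefix "uqbqq" already present; 6 new (b, c, q, q, u, b)
  "uqbqbbbcqcb" → prefix "uqbqbbb" already present; 4 new (c, q, c, b)
  "uqbqb" → prefix "uqbqb" already present; 0 new (none)
  "uqbqqbcqucb" → prefix "uqbqqbcq" already present; 3 new (u, c, b)
  "ubbqcucbub" → prefix "u" already present; 9 new (b, b, q, c, u, c, b, u, b)
  "ubuqccccbc" → prefix "ub" already present; 8 new (u, q, c, c, c, c, b, c)
  "uqbqbqcuuu" → prefix "uqbqb" already present; 5 new (q, c, u, u, u)
  "uqbqqbbq" → prefix "uqbqqb" already present; 2 new (b, q)
  "uqbqqbcqqubu" → prefix "uqbqqbcqqub" already present; 1 new (u)
Total nodes = 9 + 2 + 3 + 3 + 6 + 4 + 0 + 3 + 9 + 8 + 5 + 2 + 1 = 55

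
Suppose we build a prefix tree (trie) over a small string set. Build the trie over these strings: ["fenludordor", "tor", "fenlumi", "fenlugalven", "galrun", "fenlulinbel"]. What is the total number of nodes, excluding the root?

Count nodes per top-level branch (shared prefixes stored once):
  'f'-branch (fenludordor, fenlugalven, fenlulinbel, fenlumi): 25 nodes
  'g'-branch (galrun): 6 nodes
  't'-branch (tor): 3 nodes
Sum: 34

34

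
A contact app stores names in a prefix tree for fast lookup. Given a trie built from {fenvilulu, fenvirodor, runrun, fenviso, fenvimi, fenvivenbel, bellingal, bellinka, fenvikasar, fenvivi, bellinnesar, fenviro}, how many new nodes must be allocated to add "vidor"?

No existing word starts with "v", so every character of "vidor" needs a new node.
5 − 0 = 5 new nodes.

5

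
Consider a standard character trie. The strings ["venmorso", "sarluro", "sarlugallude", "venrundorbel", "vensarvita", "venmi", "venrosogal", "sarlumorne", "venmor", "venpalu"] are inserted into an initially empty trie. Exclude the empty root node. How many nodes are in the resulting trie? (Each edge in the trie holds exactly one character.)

54

For each word, the new-node count is its length minus the longest prefix already in the trie:
  "venmorso" → 8 new (v, e, n, m, o, r, s, o)
  "sarluro" → 7 new (s, a, r, l, u, r, o)
  "sarlugallude" → prefix "sarlu" already present; 7 new (g, a, l, l, u, d, e)
  "venrundorbel" → prefix "ven" already present; 9 new (r, u, n, d, o, r, b, e, l)
  "vensarvita" → prefix "ven" already present; 7 new (s, a, r, v, i, t, a)
  "venmi" → prefix "venm" already present; 1 new (i)
  "venrosogal" → prefix "venr" already present; 6 new (o, s, o, g, a, l)
  "sarlumorne" → prefix "sarlu" already present; 5 new (m, o, r, n, e)
  "venmor" → prefix "venmor" already present; 0 new (none)
  "venpalu" → prefix "ven" already present; 4 new (p, a, l, u)
Total nodes = 8 + 7 + 7 + 9 + 7 + 1 + 6 + 5 + 0 + 4 = 54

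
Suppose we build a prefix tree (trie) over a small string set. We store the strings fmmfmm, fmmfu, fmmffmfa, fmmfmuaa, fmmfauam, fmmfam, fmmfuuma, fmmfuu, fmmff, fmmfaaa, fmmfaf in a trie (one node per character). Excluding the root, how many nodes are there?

Trie structure (* marks end of a word):
(root)
└─ f
   └─ m
      └─ m
         └─ f
            ├─ a
            │  ├─ a
            │  │  └─ a *
            │  ├─ f *
            │  ├─ m *
            │  └─ u
            │     └─ a
            │        └─ m *
            ├─ f *
            │  └─ m
            │     └─ f
            │        └─ a *
            ├─ m
            │  ├─ m *
            │  └─ u
            │     └─ a
            │        └─ a *
            └─ u *
               └─ u *
                  └─ m
                     └─ a *
Counting every labelled node above: 25.

25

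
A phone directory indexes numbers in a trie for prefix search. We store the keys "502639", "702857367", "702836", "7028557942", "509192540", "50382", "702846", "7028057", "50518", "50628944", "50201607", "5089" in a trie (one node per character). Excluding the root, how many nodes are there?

For each word, the new-node count is its length minus the longest prefix already in the trie:
  "502639" → 6 new (5, 0, 2, 6, 3, 9)
  "702857367" → 9 new (7, 0, 2, 8, 5, 7, 3, 6, 7)
  "702836" → prefix "7028" already present; 2 new (3, 6)
  "7028557942" → prefix "70285" already present; 5 new (5, 7, 9, 4, 2)
  "509192540" → prefix "50" already present; 7 new (9, 1, 9, 2, 5, 4, 0)
  "50382" → prefix "50" already present; 3 new (3, 8, 2)
  "702846" → prefix "7028" already present; 2 new (4, 6)
  "7028057" → prefix "7028" already present; 3 new (0, 5, 7)
  "50518" → prefix "50" already present; 3 new (5, 1, 8)
  "50628944" → prefix "50" already present; 6 new (6, 2, 8, 9, 4, 4)
  "50201607" → prefix "502" already present; 5 new (0, 1, 6, 0, 7)
  "5089" → prefix "50" already present; 2 new (8, 9)
Total nodes = 6 + 9 + 2 + 5 + 7 + 3 + 2 + 3 + 3 + 6 + 5 + 2 = 53

53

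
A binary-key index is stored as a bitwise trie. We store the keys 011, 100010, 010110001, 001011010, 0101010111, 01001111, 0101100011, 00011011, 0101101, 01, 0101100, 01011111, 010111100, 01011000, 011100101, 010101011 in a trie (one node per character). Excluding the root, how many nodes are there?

54

For each word, the new-node count is its length minus the longest prefix already in the trie:
  "011" → 3 new (0, 1, 1)
  "100010" → 6 new (1, 0, 0, 0, 1, 0)
  "010110001" → prefix "01" already present; 7 new (0, 1, 1, 0, 0, 0, 1)
  "001011010" → prefix "0" already present; 8 new (0, 1, 0, 1, 1, 0, 1, 0)
  "0101010111" → prefix "0101" already present; 6 new (0, 1, 0, 1, 1, 1)
  "01001111" → prefix "010" already present; 5 new (0, 1, 1, 1, 1)
  "0101100011" → prefix "010110001" already present; 1 new (1)
  "00011011" → prefix "00" already present; 6 new (0, 1, 1, 0, 1, 1)
  "0101101" → prefix "010110" already present; 1 new (1)
  "01" → prefix "01" already present; 0 new (none)
  "0101100" → prefix "0101100" already present; 0 new (none)
  "01011111" → prefix "01011" already present; 3 new (1, 1, 1)
  "010111100" → prefix "0101111" already present; 2 new (0, 0)
  "01011000" → prefix "01011000" already present; 0 new (none)
  "011100101" → prefix "011" already present; 6 new (1, 0, 0, 1, 0, 1)
  "010101011" → prefix "010101011" already present; 0 new (none)
Total nodes = 3 + 6 + 7 + 8 + 6 + 5 + 1 + 6 + 1 + 0 + 0 + 3 + 2 + 0 + 6 + 0 = 54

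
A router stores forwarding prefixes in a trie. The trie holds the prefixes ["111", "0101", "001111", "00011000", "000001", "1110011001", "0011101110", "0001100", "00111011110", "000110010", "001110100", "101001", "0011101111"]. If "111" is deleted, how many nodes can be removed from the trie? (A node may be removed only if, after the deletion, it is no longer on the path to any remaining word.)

0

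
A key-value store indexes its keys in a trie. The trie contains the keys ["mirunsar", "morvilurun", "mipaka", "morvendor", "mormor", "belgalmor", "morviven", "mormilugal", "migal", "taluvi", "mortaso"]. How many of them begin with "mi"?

3

Filter for entries beginning with "mi":
Words under "mi": migal, mipaka, mirunsar
Count: 3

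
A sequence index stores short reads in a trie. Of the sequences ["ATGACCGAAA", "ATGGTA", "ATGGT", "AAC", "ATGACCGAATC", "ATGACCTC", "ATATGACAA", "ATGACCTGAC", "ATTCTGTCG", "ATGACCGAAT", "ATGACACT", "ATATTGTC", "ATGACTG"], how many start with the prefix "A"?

13

Traverse to the node for "A", then collect every word in that subtree.
Words under "A": AAC, ATATGACAA, ATATTGTC, ATGACACT, ATGACCGAAA, ATGACCGAAT, ATGACCGAATC, ATGACCTC, ATGACCTGAC, ATGACTG, ATGGT, ATGGTA, ATTCTGTCG
Count: 13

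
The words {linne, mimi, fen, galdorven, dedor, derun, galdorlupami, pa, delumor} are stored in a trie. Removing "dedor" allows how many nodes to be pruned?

After clearing the end-marker at "dedor", prune upward until reaching a node still needed by another word.
The suffix "dor" (3 nodes) is used only by "dedor"; the node for "de" still has the child "r", so pruning stops there.
Nodes removed: 3

3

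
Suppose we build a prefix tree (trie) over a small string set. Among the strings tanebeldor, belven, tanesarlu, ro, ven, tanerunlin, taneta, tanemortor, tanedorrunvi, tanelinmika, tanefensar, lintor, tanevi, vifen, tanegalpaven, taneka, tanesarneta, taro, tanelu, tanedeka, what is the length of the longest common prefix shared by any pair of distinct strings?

7

Equivalently: take the maximum, over all pairs, of their longest common prefix length.
"tanesarlu" and "tanesarneta" agree on "tanesar" (7 characters) before diverging; nothing deeper is shared.
Longest shared-prefix length: 7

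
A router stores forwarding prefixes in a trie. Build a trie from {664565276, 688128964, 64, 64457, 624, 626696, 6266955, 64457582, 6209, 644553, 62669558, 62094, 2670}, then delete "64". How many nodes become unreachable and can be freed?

A node on "64"'s path can go only if nothing else ends at it or branches off below it.
Every node on "64" is still needed (e.g. by "64457"), so nothing is freed.
Nodes removed: 0

0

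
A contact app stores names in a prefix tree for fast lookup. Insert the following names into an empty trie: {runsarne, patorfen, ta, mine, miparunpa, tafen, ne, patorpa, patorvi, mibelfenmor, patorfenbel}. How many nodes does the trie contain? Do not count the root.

50

For each word, the new-node count is its length minus the longest prefix already in the trie:
  "runsarne" → 8 new (r, u, n, s, a, r, n, e)
  "patorfen" → 8 new (p, a, t, o, r, f, e, n)
  "ta" → 2 new (t, a)
  "mine" → 4 new (m, i, n, e)
  "miparunpa" → prefix "mi" already present; 7 new (p, a, r, u, n, p, a)
  "tafen" → prefix "ta" already present; 3 new (f, e, n)
  "ne" → 2 new (n, e)
  "patorpa" → prefix "pator" already present; 2 new (p, a)
  "patorvi" → prefix "pator" already present; 2 new (v, i)
  "mibelfenmor" → prefix "mi" already present; 9 new (b, e, l, f, e, n, m, o, r)
  "patorfenbel" → prefix "patorfen" already present; 3 new (b, e, l)
Total nodes = 8 + 8 + 2 + 4 + 7 + 3 + 2 + 2 + 2 + 9 + 3 = 50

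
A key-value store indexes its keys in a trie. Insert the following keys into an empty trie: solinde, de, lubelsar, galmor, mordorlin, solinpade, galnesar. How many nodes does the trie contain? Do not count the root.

41

Count nodes per top-level branch (shared prefixes stored once):
  'd'-branch (de): 2 nodes
  'g'-branch (galmor, galnesar): 11 nodes
  'l'-branch (lubelsar): 8 nodes
  'm'-branch (mordorlin): 9 nodes
  's'-branch (solinde, solinpade): 11 nodes
Sum: 41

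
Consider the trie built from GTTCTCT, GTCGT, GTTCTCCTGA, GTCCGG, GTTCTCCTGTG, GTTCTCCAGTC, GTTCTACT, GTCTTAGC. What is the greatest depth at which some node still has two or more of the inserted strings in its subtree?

9

The deepest shared node is where two words last agree before diverging.
"GTTCTCCTGA" and "GTTCTCCTGTG" agree on "GTTCTCCTG" (9 characters) before diverging; nothing deeper is shared.
Longest shared-prefix length: 9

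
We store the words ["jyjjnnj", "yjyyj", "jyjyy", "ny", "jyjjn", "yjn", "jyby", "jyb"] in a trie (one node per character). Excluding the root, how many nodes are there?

Count nodes per top-level branch (shared prefixes stored once):
  'j'-branch (jyb, jyby, jyjjn, jyjjnnj, jyjyy): 11 nodes
  'n'-branch (ny): 2 nodes
  'y'-branch (yjn, yjyyj): 6 nodes
Sum: 19

19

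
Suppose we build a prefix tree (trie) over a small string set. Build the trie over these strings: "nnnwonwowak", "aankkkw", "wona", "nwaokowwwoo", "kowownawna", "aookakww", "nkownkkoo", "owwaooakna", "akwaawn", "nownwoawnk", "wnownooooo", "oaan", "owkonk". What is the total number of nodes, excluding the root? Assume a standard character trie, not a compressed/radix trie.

Count nodes per top-level branch (shared prefixes stored once):
  'a'-branch (aankkkw, akwaawn, aookakww): 20 nodes
  'k'-branch (kowownawna): 10 nodes
  'n'-branch (nkownkkoo, nnnwonwowak, nownwoawnk, nwaokowwwoo): 38 nodes
  'o'-branch (oaan, owkonk, owwaooakna): 17 nodes
  'w'-branch (wnownooooo, wona): 13 nodes
Sum: 98

98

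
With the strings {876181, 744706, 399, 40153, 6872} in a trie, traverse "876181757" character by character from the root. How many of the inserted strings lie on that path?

Traverse "876181757" character by character; count nodes along the way that are marked as word ends.
Prefixes of the query that are stored words: "876181"
Count: 1

1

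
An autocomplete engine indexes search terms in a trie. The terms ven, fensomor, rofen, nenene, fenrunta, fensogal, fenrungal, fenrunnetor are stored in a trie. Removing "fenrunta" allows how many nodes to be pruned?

Walk "fenrunta" from the leaf back toward the root, removing each node that no remaining word uses.
The suffix "ta" (2 nodes) is used only by "fenrunta"; the node for "fenrun" still has the child "g", so pruning stops there.
Nodes removed: 2

2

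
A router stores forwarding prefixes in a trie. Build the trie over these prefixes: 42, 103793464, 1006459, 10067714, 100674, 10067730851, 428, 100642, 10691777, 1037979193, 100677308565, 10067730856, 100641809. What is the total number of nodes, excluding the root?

For each word, the new-node count is its length minus the longest prefix already in the trie:
  "42" → 2 new (4, 2)
  "103793464" → 9 new (1, 0, 3, 7, 9, 3, 4, 6, 4)
  "1006459" → prefix "10" already present; 5 new (0, 6, 4, 5, 9)
  "10067714" → prefix "1006" already present; 4 new (7, 7, 1, 4)
  "100674" → prefix "10067" already present; 1 new (4)
  "10067730851" → prefix "100677" already present; 5 new (3, 0, 8, 5, 1)
  "428" → prefix "42" already present; 1 new (8)
  "100642" → prefix "10064" already present; 1 new (2)
  "10691777" → prefix "10" already present; 6 new (6, 9, 1, 7, 7, 7)
  "1037979193" → prefix "10379" already present; 5 new (7, 9, 1, 9, 3)
  "100677308565" → prefix "1006773085" already present; 2 new (6, 5)
  "10067730856" → prefix "10067730856" already present; 0 new (none)
  "100641809" → prefix "10064" already present; 4 new (1, 8, 0, 9)
Total nodes = 2 + 9 + 5 + 4 + 1 + 5 + 1 + 1 + 6 + 5 + 2 + 0 + 4 = 45

45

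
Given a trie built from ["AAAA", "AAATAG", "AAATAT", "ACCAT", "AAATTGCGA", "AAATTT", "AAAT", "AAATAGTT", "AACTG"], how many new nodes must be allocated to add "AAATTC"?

1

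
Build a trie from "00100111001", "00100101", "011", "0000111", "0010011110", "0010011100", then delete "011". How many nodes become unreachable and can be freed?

2

Walk "011" from the leaf back toward the root, removing each node that no remaining word uses.
The suffix "11" (2 nodes) is used only by "011"; the node for "0" still has the child "0", so pruning stops there.
Nodes removed: 2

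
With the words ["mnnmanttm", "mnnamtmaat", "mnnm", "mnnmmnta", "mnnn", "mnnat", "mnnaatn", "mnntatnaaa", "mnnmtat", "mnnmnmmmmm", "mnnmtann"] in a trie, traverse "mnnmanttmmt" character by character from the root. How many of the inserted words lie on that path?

2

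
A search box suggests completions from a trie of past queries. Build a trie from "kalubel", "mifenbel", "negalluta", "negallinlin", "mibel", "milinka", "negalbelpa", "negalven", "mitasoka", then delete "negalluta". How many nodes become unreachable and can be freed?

3

After clearing the end-marker at "negalluta", prune upward until reaching a node still needed by another word.
The suffix "uta" (3 nodes) is used only by "negalluta"; the node for "negall" still has the child "i", so pruning stops there.
Nodes removed: 3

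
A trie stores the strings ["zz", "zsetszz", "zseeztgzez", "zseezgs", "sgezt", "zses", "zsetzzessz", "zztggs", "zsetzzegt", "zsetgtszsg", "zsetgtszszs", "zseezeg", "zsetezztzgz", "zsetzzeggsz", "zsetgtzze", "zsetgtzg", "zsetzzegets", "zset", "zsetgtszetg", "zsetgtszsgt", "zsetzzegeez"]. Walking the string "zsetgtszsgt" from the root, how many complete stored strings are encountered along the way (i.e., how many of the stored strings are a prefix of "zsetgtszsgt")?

3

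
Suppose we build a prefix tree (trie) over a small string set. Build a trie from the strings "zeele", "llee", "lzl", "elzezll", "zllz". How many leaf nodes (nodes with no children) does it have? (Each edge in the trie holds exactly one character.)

5

Leaves are exactly the stored words that no other stored word extends.
Those words: "elzezll", "llee", "lzl", "zeele", "zllz"
Leaf count: 5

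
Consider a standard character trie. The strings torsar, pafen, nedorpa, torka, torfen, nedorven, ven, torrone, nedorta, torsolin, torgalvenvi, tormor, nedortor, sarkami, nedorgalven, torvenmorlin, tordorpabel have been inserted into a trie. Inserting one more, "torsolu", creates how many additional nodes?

1

The longest prefix of "torsolu" already in the trie is "torsol" (length 6).
So 7 − 6 = 1 new nodes.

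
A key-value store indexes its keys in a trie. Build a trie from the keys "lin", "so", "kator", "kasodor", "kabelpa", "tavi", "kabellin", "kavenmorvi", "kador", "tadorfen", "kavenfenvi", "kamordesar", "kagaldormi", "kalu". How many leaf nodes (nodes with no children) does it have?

Leaves are exactly the stored words that no other stored word extends.
Those words: "kabellin", "kabelpa", "kador", "kagaldormi", "kalu", "kamordesar", "kasodor", "kator", "kavenfenvi", "kavenmorvi", "lin", "so", "tadorfen", "tavi"
Leaf count: 14

14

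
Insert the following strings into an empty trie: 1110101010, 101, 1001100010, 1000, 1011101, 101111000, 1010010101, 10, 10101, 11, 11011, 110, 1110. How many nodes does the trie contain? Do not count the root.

40

Trie structure (* marks end of a word):
(root)
└─ 1
   ├─ 0 *
   │  ├─ 0
   │  │  ├─ 0 *
   │  │  └─ 1
   │  │     └─ 1
   │  │        └─ 0
   │  │           └─ 0
   │  │              └─ 0
   │  │                 └─ 1
   │  │                    └─ 0 *
   │  └─ 1 *
   │     ├─ 0
   │     │  ├─ 0
   │     │  │  └─ 1
   │     │  │     └─ 0
   │     │  │        └─ 1
   │     │  │           └─ 0
   │     │  │              └─ 1 *
   │     │  └─ 1 *
   │     └─ 1
   │        └─ 1
   │           ├─ 0
   │           │  └─ 1 *
   │           └─ 1
   │              └─ 0
   │                 └─ 0
   │                    └─ 0 *
   └─ 1 *
      ├─ 0 *
      │  └─ 1
      │     └─ 1 *
      └─ 1
         └─ 0 *
            └─ 1
               └─ 0
                  └─ 1
                     └─ 0
                        └─ 1
                           └─ 0 *
Counting every labelled node above: 40.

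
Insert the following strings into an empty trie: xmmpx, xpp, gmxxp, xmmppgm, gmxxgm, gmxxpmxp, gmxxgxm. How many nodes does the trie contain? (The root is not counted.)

Trie structure (* marks end of a word):
(root)
├─ g
│  └─ m
│     └─ x
│        └─ x
│           ├─ g
│           │  ├─ m *
│           │  └─ x
│           │     └─ m *
│           └─ p *
│              └─ m
│                 └─ x
│                    └─ p *
└─ x
   ├─ m
   │  └─ m
   │     └─ p
   │        ├─ p
   │        │  └─ g
   │        │     └─ m *
   │        └─ x *
   └─ p
      └─ p *
Counting every labelled node above: 22.

22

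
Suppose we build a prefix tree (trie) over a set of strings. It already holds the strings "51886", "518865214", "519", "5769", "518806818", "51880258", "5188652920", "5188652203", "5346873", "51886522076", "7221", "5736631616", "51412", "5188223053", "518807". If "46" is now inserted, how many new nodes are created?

2

"46" shares no prefix with any stored word, so all 2 characters open new nodes.
2 − 0 = 2 new nodes.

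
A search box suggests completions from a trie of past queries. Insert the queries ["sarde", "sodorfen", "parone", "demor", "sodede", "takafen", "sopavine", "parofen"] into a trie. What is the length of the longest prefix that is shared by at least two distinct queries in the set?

4

The deepest shared node is where two words last agree before diverging.
e.g. "parofen" and "parone" share the prefix "paro" of length 4; no pair shares a longer one.
Longest shared-prefix length: 4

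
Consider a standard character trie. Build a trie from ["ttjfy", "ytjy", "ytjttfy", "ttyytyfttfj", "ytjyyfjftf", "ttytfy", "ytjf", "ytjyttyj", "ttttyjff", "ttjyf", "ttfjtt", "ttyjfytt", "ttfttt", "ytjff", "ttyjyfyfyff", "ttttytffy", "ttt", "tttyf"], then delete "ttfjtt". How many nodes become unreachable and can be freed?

3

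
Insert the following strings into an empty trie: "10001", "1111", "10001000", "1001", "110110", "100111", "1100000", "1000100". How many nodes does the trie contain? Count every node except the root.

Trie structure (* marks end of a word):
(root)
└─ 1
   ├─ 0
   │  └─ 0
   │     ├─ 0
   │     │  └─ 1 *
   │     │     └─ 0
   │     │        └─ 0 *
   │     │           └─ 0 *
   │     └─ 1 *
   │        └─ 1
   │           └─ 1 *
   └─ 1
      ├─ 0
      │  ├─ 0
      │  │  └─ 0
      │  │     └─ 0
      │  │        └─ 0 *
      │  └─ 1
      │     └─ 1
      │        └─ 0 *
      └─ 1
         └─ 1 *
Counting every labelled node above: 22.

22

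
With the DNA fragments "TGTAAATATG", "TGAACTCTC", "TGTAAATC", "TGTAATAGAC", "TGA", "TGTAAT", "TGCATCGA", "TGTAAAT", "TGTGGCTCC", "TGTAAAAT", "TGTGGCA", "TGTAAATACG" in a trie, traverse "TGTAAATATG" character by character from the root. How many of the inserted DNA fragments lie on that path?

2

Traverse "TGTAAATATG" character by character; count nodes along the way that are marked as word ends.
Prefixes of the query that are stored words: "TGTAAAT", "TGTAAATATG"
Count: 2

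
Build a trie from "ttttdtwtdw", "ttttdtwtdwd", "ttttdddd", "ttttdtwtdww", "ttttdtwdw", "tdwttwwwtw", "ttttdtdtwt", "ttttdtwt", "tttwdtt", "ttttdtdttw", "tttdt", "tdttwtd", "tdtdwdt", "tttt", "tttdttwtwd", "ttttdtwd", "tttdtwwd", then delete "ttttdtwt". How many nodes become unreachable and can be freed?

Walk "ttttdtwt" from the leaf back toward the root, removing each node that no remaining word uses.
Every node on "ttttdtwt" is still needed (e.g. by "ttttdtwtdw"), so nothing is freed.
Nodes removed: 0

0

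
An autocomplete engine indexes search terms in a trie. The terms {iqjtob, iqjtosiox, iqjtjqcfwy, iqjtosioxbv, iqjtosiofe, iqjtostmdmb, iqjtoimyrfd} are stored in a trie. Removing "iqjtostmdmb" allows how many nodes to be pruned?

5

A node on "iqjtostmdmb"'s path can go only if nothing else ends at it or branches off below it.
The suffix "tmdmb" (5 nodes) is used only by "iqjtostmdmb"; the node for "iqjtos" still has the child "i", so pruning stops there.
Nodes removed: 5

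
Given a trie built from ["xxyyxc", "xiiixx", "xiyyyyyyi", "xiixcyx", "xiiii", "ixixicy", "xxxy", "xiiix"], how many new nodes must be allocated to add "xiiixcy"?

2

The longest prefix of "xiiixcy" already in the trie is "xiiix" (length 5).
New nodes needed: |"xiiixcy"| − 5 = 7 − 5 = 2.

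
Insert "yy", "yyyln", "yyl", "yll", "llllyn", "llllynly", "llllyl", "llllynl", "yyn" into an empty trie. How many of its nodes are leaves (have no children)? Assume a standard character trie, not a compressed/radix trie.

Leaves are exactly the stored words that no other stored word extends.
Those words: "llllyl", "llllynly", "yll", "yyl", "yyn", "yyyln"
Leaf count: 6

6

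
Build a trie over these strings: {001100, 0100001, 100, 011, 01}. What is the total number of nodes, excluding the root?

16

Trace insertions, counting only characters that open a new branch:
  "001100" → 6 new (0, 0, 1, 1, 0, 0)
  "0100001" → prefix "0" already present; 6 new (1, 0, 0, 0, 0, 1)
  "100" → 3 new (1, 0, 0)
  "011" → prefix "01" already present; 1 new (1)
  "01" → prefix "01" already present; 0 new (none)
Total nodes = 6 + 6 + 3 + 1 + 0 = 16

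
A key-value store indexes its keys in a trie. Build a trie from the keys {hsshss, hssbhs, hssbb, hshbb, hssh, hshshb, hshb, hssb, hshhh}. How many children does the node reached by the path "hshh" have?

Follow the path "hshh" to its node, then look at its outgoing edges.
Distinct next characters after "hshh": h.
That node has 1 child edge.

1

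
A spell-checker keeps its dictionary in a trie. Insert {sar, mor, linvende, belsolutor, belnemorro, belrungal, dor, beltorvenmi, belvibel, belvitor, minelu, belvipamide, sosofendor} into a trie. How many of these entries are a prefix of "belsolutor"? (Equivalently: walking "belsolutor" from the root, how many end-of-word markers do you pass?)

1

Walk "belsolutor" from the root; an end-of-word marker is hit whenever a stored word is a prefix of "belsolutor".
Prefixes of the query that are stored words: "belsolutor"
Count: 1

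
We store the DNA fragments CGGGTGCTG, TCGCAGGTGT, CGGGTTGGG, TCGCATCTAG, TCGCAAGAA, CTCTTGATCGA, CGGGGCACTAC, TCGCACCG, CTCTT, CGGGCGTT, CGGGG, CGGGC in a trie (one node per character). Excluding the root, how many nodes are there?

56

Trace insertions, counting only characters that open a new branch:
  "CGGGTGCTG" → 9 new (C, G, G, G, T, G, C, T, G)
  "TCGCAGGTGT" → 10 new (T, C, G, C, A, G, G, T, G, T)
  "CGGGTTGGG" → prefix "CGGGT" already present; 4 new (T, G, G, G)
  "TCGCATCTAG" → prefix "TCGCA" already present; 5 new (T, C, T, A, G)
  "TCGCAAGAA" → prefix "TCGCA" already present; 4 new (A, G, A, A)
  "CTCTTGATCGA" → prefix "C" already present; 10 new (T, C, T, T, G, A, T, C, G, A)
  "CGGGGCACTAC" → prefix "CGGG" already present; 7 new (G, C, A, C, T, A, C)
  "TCGCACCG" → prefix "TCGCA" already present; 3 new (C, C, G)
  "CTCTT" → prefix "CTCTT" already present; 0 new (none)
  "CGGGCGTT" → prefix "CGGG" already present; 4 new (C, G, T, T)
  "CGGGG" → prefix "CGGGG" already present; 0 new (none)
  "CGGGC" → prefix "CGGGC" already present; 0 new (none)
Total nodes = 9 + 10 + 4 + 5 + 4 + 10 + 7 + 3 + 0 + 4 + 0 + 0 = 56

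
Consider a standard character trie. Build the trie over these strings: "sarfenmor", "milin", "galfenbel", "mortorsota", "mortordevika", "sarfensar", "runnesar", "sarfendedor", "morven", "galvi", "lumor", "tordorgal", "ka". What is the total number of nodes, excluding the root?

75

Insert word by word; a character creates a node only if that edge doesn't already exist:
  "sarfenmor" → 9 new (s, a, r, f, e, n, m, o, r)
  "milin" → 5 new (m, i, l, i, n)
  "galfenbel" → 9 new (g, a, l, f, e, n, b, e, l)
  "mortorsota" → prefix "m" already present; 9 new (o, r, t, o, r, s, o, t, a)
  "mortordevika" → prefix "mortor" already present; 6 new (d, e, v, i, k, a)
  "sarfensar" → prefix "sarfen" already present; 3 new (s, a, r)
  "runnesar" → 8 new (r, u, n, n, e, s, a, r)
  "sarfendedor" → prefix "sarfen" already present; 5 new (d, e, d, o, r)
  "morven" → prefix "mor" already present; 3 new (v, e, n)
  "galvi" → prefix "gal" already present; 2 new (v, i)
  "lumor" → 5 new (l, u, m, o, r)
  "tordorgal" → 9 new (t, o, r, d, o, r, g, a, l)
  "ka" → 2 new (k, a)
Total nodes = 9 + 5 + 9 + 9 + 6 + 3 + 8 + 5 + 3 + 2 + 5 + 9 + 2 = 75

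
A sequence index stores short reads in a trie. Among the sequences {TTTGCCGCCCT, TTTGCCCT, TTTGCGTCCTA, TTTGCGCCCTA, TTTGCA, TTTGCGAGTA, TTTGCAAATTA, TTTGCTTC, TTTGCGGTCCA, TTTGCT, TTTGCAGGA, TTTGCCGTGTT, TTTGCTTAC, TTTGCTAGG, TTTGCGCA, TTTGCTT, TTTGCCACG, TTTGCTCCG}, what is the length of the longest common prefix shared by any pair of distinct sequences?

The deepest shared node is where two words last agree before diverging.
e.g. "TTTGCCGCCCT" and "TTTGCCGTGTT" share the prefix "TTTGCCG" of length 7; no pair shares a longer one.
Longest shared-prefix length: 7

7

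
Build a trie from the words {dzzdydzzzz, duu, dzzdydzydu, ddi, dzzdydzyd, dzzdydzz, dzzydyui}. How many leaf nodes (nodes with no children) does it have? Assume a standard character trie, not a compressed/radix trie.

5

A leaf is a node with no children — equivalently, the end of a word that is not a proper prefix of any other stored word.
Those words: "ddi", "duu", "dzzdydzydu", "dzzdydzzzz", "dzzydyui"
Leaf count: 5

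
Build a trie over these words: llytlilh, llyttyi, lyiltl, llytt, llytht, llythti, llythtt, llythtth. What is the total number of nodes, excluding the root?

21

Count nodes per top-level branch (shared prefixes stored once):
  'l'-branch (llytht, llythti, llythtt, llythtth, llytlilh, llytt, llyttyi, lyiltl): 21 nodes
Sum: 21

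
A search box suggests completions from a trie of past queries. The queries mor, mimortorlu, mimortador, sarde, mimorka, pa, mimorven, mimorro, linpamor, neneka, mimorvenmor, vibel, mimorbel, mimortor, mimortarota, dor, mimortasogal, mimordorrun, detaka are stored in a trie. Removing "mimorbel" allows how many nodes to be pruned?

After clearing the end-marker at "mimorbel", prune upward until reaching a node still needed by another word.
The suffix "bel" (3 nodes) is used only by "mimorbel"; the node for "mimor" still has the child "t", so pruning stops there.
Nodes removed: 3

3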